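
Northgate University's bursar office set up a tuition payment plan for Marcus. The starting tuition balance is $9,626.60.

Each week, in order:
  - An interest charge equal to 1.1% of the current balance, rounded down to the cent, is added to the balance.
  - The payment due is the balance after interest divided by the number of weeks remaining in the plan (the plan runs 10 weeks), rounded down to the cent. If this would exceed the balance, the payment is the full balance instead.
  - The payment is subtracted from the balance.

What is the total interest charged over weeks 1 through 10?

# | Opening | Interest | Payment | End bal
1 | $9,626.60 | $105.89 | $973.24 | $8,759.25
2 | $8,759.25 | $96.35 | $983.95 | $7,871.65
3 | $7,871.65 | $86.58 | $994.77 | $6,963.46
4 | $6,963.46 | $76.59 | $1,005.72 | $6,034.33
5 | $6,034.33 | $66.37 | $1,016.78 | $5,083.92
6 | $5,083.92 | $55.92 | $1,027.96 | $4,111.88
7 | $4,111.88 | $45.23 | $1,039.27 | $3,117.84
8 | $3,117.84 | $34.29 | $1,050.71 | $2,101.42
9 | $2,101.42 | $23.11 | $1,062.26 | $1,062.27
10 | $1,062.27 | $11.68 | $1,073.95 | $0.00
Total interest: $105.89 + $96.35 + $86.58 + $76.59 + $66.37 + $55.92 + $45.23 + $34.29 + $23.11 + $11.68 = $602.01

$602.01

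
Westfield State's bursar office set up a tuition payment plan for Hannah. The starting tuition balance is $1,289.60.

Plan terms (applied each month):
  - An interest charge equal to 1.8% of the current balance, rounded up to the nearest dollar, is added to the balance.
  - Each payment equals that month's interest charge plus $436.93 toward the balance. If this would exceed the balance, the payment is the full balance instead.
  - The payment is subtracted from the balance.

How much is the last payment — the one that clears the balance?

Month 1: opening $1,289.60; interest $24.00 → $1,313.60; payment $460.93; balance $852.67
Month 2: opening $852.67; interest $16.00 → $868.67; payment $452.93; balance $415.74
Month 3: opening $415.74; interest $8.00 → $423.74; payment $423.74; balance $0.00

$423.74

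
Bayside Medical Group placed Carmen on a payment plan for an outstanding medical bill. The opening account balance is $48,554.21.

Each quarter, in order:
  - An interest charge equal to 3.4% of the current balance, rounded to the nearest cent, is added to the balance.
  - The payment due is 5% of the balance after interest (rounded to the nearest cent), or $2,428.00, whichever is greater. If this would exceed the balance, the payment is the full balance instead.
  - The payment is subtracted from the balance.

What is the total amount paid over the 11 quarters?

Quarter 1: $48,554.21 +$1,650.84 interest = $50,205.05; pay $2,510.25 → $47,694.80
Quarter 2: $47,694.80 +$1,621.62 interest = $49,316.42; pay $2,465.82 → $46,850.60
Quarter 3: $46,850.60 +$1,592.92 interest = $48,443.52; pay $2,428.00 → $46,015.52
Quarter 4: $46,015.52 +$1,564.53 interest = $47,580.05; pay $2,428.00 → $45,152.05
Quarter 5: $45,152.05 +$1,535.17 interest = $46,687.22; pay $2,428.00 → $44,259.22
Quarter 6: $44,259.22 +$1,504.81 interest = $45,764.03; pay $2,428.00 → $43,336.03
Quarter 7: $43,336.03 +$1,473.43 interest = $44,809.46; pay $2,428.00 → $42,381.46
Quarter 8: $42,381.46 +$1,440.97 interest = $43,822.43; pay $2,428.00 → $41,394.43
Quarter 9: $41,394.43 +$1,407.41 interest = $42,801.84; pay $2,428.00 → $40,373.84
Quarter 10: $40,373.84 +$1,372.71 interest = $41,746.55; pay $2,428.00 → $39,318.55
Quarter 11: $39,318.55 +$1,336.83 interest = $40,655.38; pay $2,428.00 → $38,227.38
Total paid: $26,828.07

$26,828.07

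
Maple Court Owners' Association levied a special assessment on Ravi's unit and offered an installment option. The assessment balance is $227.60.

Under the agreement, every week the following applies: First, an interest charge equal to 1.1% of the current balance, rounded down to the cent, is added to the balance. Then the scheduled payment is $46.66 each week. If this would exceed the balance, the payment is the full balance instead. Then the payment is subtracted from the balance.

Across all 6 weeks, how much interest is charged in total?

$7.60

# | Opening | Interest | Payment | End bal
1 | $227.60 | $2.50 | $46.66 | $183.44
2 | $183.44 | $2.01 | $46.66 | $138.79
3 | $138.79 | $1.52 | $46.66 | $93.65
4 | $93.65 | $1.03 | $46.66 | $48.02
5 | $48.02 | $0.52 | $46.66 | $1.88
6 | $1.88 | $0.02 | $1.90 | $0.00
Total interest: $2.50 + $2.01 + $1.52 + $1.03 + $0.52 + $0.02 = $7.60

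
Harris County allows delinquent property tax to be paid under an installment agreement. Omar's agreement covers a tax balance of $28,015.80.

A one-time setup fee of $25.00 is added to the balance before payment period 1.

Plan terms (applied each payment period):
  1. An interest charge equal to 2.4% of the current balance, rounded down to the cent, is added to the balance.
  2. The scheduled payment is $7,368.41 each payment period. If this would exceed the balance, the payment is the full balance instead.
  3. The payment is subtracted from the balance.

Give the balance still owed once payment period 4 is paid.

Payment period 1: opening $28,040.80; interest $672.97 → $28,713.77; payment $7,368.41; balance $21,345.36
Payment period 2: opening $21,345.36; interest $512.28 → $21,857.64; payment $7,368.41; balance $14,489.23
Payment period 3: opening $14,489.23; interest $347.74 → $14,836.97; payment $7,368.41; balance $7,468.56
Payment period 4: opening $7,468.56; interest $179.24 → $7,647.80; payment $7,368.41; balance $279.39

$279.39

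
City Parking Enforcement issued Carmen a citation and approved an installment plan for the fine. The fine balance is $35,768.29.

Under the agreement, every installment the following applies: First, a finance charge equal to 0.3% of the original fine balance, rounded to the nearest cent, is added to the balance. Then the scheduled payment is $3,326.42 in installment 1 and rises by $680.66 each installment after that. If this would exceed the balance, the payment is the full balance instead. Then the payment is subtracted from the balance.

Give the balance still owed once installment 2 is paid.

Installment 1: opening $35,768.29; interest $107.30 → $35,875.59; payment $3,326.42; balance $32,549.17
Installment 2: opening $32,549.17; interest $107.30 → $32,656.47; payment $4,007.08; balance $28,649.39

$28,649.39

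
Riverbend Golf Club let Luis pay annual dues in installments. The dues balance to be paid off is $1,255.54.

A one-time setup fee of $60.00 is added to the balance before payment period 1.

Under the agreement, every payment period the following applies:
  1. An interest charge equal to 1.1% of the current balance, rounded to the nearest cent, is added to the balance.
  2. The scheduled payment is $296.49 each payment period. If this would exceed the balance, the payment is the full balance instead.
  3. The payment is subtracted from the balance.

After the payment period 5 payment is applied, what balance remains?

Payment period 1: $1,315.54 +$14.47 interest = $1,330.01; pay $296.49 → $1,033.52
Payment period 2: $1,033.52 +$11.37 interest = $1,044.89; pay $296.49 → $748.40
Payment period 3: $748.40 +$8.23 interest = $756.63; pay $296.49 → $460.14
Payment period 4: $460.14 +$5.06 interest = $465.20; pay $296.49 → $168.71
Payment period 5: $168.71 +$1.86 interest = $170.57; pay $170.57 → $0.00

$0.00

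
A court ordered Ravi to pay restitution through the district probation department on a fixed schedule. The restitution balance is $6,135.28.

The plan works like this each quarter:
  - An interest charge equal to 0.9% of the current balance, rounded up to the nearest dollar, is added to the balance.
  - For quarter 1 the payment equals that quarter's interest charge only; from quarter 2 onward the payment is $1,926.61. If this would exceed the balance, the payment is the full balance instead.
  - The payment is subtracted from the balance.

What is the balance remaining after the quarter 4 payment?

$472.45

Quarter 1: $6,135.28 +$56.00 interest = $6,191.28; pay $56.00 → $6,135.28
Quarter 2: $6,135.28 +$56.00 interest = $6,191.28; pay $1,926.61 → $4,264.67
Quarter 3: $4,264.67 +$39.00 interest = $4,303.67; pay $1,926.61 → $2,377.06
Quarter 4: $2,377.06 +$22.00 interest = $2,399.06; pay $1,926.61 → $472.45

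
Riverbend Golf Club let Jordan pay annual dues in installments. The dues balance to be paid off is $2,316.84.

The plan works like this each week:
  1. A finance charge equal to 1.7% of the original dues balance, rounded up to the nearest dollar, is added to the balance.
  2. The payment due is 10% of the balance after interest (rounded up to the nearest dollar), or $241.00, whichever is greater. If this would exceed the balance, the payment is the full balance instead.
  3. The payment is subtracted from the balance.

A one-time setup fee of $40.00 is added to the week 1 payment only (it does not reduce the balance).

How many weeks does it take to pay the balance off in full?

12

Week 1: opening $2,316.84; interest $40.00 → $2,356.84; payment $241.00 (+ $40.00 fee); balance $2,115.84
Week 2: opening $2,115.84; interest $40.00 → $2,155.84; payment $241.00; balance $1,914.84
Week 3: opening $1,914.84; interest $40.00 → $1,954.84; payment $241.00; balance $1,713.84
Week 4: opening $1,713.84; interest $40.00 → $1,753.84; payment $241.00; balance $1,512.84
Week 5: opening $1,512.84; interest $40.00 → $1,552.84; payment $241.00; balance $1,311.84
Week 6: opening $1,311.84; interest $40.00 → $1,351.84; payment $241.00; balance $1,110.84
Week 7: opening $1,110.84; interest $40.00 → $1,150.84; payment $241.00; balance $909.84
Week 8: opening $909.84; interest $40.00 → $949.84; payment $241.00; balance $708.84
Week 9: opening $708.84; interest $40.00 → $748.84; payment $241.00; balance $507.84
Week 10: opening $507.84; interest $40.00 → $547.84; payment $241.00; balance $306.84
Week 11: opening $306.84; interest $40.00 → $346.84; payment $241.00; balance $105.84
Week 12: opening $105.84; interest $40.00 → $145.84; payment $145.84; balance $0.00
Balance reaches $0.00 in week 12.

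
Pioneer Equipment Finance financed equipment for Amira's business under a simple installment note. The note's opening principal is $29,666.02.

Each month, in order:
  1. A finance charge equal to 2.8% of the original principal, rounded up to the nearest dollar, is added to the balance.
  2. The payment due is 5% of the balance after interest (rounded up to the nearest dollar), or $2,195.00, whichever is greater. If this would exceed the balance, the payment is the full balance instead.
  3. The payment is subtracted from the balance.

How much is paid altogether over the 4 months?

$8,780.00

Month 1: opening $29,666.02; interest $831.00 → $30,497.02; payment $2,195.00; balance $28,302.02
Month 2: opening $28,302.02; interest $831.00 → $29,133.02; payment $2,195.00; balance $26,938.02
Month 3: opening $26,938.02; interest $831.00 → $27,769.02; payment $2,195.00; balance $25,574.02
Month 4: opening $25,574.02; interest $831.00 → $26,405.02; payment $2,195.00; balance $24,210.02
Total paid: $8,780.00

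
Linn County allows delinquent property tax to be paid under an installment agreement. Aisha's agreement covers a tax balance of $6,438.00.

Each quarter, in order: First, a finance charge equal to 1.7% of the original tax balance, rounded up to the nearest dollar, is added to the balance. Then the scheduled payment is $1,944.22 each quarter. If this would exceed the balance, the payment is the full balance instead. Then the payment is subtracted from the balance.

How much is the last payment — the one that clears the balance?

$1,045.34

Quarter 1: opening $6,438.00; interest $110.00 → $6,548.00; payment $1,944.22; balance $4,603.78
Quarter 2: opening $4,603.78; interest $110.00 → $4,713.78; payment $1,944.22; balance $2,769.56
Quarter 3: opening $2,769.56; interest $110.00 → $2,879.56; payment $1,944.22; balance $935.34
Quarter 4: opening $935.34; interest $110.00 → $1,045.34; payment $1,045.34; balance $0.00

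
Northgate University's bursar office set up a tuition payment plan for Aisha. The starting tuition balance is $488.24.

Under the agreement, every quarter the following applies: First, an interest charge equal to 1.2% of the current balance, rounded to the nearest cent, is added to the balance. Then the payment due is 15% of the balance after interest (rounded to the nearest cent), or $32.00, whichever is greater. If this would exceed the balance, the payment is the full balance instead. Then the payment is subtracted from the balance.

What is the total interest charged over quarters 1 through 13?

# | Opening | Interest | Payment | End bal
1 | $488.24 | $5.86 | $74.12 | $419.98
2 | $419.98 | $5.04 | $63.75 | $361.27
3 | $361.27 | $4.34 | $54.84 | $310.77
4 | $310.77 | $3.73 | $47.18 | $267.32
5 | $267.32 | $3.21 | $40.58 | $229.95
6 | $229.95 | $2.76 | $34.91 | $197.80
7 | $197.80 | $2.37 | $32.00 | $168.17
8 | $168.17 | $2.02 | $32.00 | $138.19
9 | $138.19 | $1.66 | $32.00 | $107.85
10 | $107.85 | $1.29 | $32.00 | $77.14
11 | $77.14 | $0.93 | $32.00 | $46.07
12 | $46.07 | $0.55 | $32.00 | $14.62
13 | $14.62 | $0.18 | $14.80 | $0.00
Total interest: $5.86 + $5.04 + $4.34 + $3.73 + $3.21 + $2.76 + $2.37 + $2.02 + $1.66 + $1.29 + $0.93 + $0.55 + $0.18 = $33.94

$33.94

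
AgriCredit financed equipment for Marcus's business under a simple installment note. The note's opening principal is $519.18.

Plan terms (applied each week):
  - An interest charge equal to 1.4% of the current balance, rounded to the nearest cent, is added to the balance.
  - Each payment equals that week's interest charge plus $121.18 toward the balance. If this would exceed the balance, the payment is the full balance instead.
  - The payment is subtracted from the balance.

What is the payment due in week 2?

# | Opening | Interest | Payment | End bal
1 | $519.18 | $7.27 | $128.45 | $398.00
2 | $398.00 | $5.57 | $126.75 | $276.82

$126.75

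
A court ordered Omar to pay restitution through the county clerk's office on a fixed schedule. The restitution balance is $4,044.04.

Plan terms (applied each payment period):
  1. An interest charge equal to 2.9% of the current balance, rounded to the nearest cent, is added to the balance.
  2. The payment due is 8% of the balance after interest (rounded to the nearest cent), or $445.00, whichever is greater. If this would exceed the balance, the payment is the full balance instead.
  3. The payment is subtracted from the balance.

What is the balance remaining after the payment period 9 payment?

Payment period 1: $4,044.04 +$117.28 interest = $4,161.32; pay $445.00 → $3,716.32
Payment period 2: $3,716.32 +$107.77 interest = $3,824.09; pay $445.00 → $3,379.09
Payment period 3: $3,379.09 +$97.99 interest = $3,477.08; pay $445.00 → $3,032.08
Payment period 4: $3,032.08 +$87.93 interest = $3,120.01; pay $445.00 → $2,675.01
Payment period 5: $2,675.01 +$77.58 interest = $2,752.59; pay $445.00 → $2,307.59
Payment period 6: $2,307.59 +$66.92 interest = $2,374.51; pay $445.00 → $1,929.51
Payment period 7: $1,929.51 +$55.96 interest = $1,985.47; pay $445.00 → $1,540.47
Payment period 8: $1,540.47 +$44.67 interest = $1,585.14; pay $445.00 → $1,140.14
Payment period 9: $1,140.14 +$33.06 interest = $1,173.20; pay $445.00 → $728.20

$728.20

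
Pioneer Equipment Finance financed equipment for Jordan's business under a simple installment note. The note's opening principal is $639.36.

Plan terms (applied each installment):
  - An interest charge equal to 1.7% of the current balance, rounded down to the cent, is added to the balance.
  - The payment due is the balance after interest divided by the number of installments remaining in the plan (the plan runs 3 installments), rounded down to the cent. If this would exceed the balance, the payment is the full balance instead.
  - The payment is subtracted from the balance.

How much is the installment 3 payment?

Installment 1: opening $639.36; interest $10.86 → $650.22; payment $216.74; balance $433.48
Installment 2: opening $433.48; interest $7.36 → $440.84; payment $220.42; balance $220.42
Installment 3: opening $220.42; interest $3.74 → $224.16; payment $224.16; balance $0.00

$224.16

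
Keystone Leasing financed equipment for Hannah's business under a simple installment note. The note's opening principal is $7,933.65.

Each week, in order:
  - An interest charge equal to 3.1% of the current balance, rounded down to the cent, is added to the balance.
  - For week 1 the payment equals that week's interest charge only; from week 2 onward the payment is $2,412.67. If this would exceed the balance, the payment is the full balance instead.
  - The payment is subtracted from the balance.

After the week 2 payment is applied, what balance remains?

$5,766.92

Week 1: $7,933.65 +$245.94 interest = $8,179.59; pay $245.94 → $7,933.65
Week 2: $7,933.65 +$245.94 interest = $8,179.59; pay $2,412.67 → $5,766.92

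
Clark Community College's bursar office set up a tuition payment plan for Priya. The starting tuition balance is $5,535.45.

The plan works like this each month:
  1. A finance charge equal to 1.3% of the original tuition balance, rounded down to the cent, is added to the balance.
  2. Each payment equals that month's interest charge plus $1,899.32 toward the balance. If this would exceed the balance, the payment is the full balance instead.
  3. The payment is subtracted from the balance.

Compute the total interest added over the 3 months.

$215.88

Month 1: $5,535.45 +$71.96 interest = $5,607.41; pay $1,971.28 → $3,636.13
Month 2: $3,636.13 +$71.96 interest = $3,708.09; pay $1,971.28 → $1,736.81
Month 3: $1,736.81 +$71.96 interest = $1,808.77; pay $1,808.77 → $0.00
Total interest: $71.96 + $71.96 + $71.96 = $215.88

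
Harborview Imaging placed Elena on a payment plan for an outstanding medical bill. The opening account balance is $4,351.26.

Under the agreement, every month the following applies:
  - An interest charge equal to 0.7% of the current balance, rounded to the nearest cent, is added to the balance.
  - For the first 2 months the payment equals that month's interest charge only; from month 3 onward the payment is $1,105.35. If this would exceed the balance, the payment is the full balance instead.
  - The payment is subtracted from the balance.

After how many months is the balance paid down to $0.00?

Month 1: opening $4,351.26; interest $30.46 → $4,381.72; payment $30.46; balance $4,351.26
Month 2: opening $4,351.26; interest $30.46 → $4,381.72; payment $30.46; balance $4,351.26
Month 3: opening $4,351.26; interest $30.46 → $4,381.72; payment $1,105.35; balance $3,276.37
Month 4: opening $3,276.37; interest $22.93 → $3,299.30; payment $1,105.35; balance $2,193.95
Month 5: opening $2,193.95; interest $15.36 → $2,209.31; payment $1,105.35; balance $1,103.96
Month 6: opening $1,103.96; interest $7.73 → $1,111.69; payment $1,105.35; balance $6.34
Month 7: opening $6.34; interest $0.04 → $6.38; payment $6.38; balance $0.00
Balance reaches $0.00 in month 7.

7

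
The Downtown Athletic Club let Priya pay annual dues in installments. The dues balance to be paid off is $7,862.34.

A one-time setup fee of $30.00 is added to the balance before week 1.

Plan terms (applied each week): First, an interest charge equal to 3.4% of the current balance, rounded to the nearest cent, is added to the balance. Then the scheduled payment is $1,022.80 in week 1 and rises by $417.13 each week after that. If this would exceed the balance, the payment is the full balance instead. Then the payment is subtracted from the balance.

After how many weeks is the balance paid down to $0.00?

# | Opening | Interest | Payment | End bal
1 | $7,892.34 | $268.34 | $1,022.80 | $7,137.88
2 | $7,137.88 | $242.69 | $1,439.93 | $5,940.64
3 | $5,940.64 | $201.98 | $1,857.06 | $4,285.56
4 | $4,285.56 | $145.71 | $2,274.19 | $2,157.08
5 | $2,157.08 | $73.34 | $2,230.42 | $0.00
Balance reaches $0.00 in week 5.

5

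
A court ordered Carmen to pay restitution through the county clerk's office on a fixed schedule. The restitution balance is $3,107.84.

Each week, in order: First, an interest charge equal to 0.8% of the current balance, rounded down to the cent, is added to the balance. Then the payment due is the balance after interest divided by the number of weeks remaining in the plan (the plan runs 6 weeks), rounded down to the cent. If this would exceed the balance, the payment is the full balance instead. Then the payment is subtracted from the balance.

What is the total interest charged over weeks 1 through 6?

$88.17

Week 1: $3,107.84 +$24.86 interest = $3,132.70; pay $522.11 → $2,610.59
Week 2: $2,610.59 +$20.88 interest = $2,631.47; pay $526.29 → $2,105.18
Week 3: $2,105.18 +$16.84 interest = $2,122.02; pay $530.50 → $1,591.52
Week 4: $1,591.52 +$12.73 interest = $1,604.25; pay $534.75 → $1,069.50
Week 5: $1,069.50 +$8.55 interest = $1,078.05; pay $539.02 → $539.03
Week 6: $539.03 +$4.31 interest = $543.34; pay $543.34 → $0.00
Total interest: $24.86 + $20.88 + $16.84 + $12.73 + $8.55 + $4.31 = $88.17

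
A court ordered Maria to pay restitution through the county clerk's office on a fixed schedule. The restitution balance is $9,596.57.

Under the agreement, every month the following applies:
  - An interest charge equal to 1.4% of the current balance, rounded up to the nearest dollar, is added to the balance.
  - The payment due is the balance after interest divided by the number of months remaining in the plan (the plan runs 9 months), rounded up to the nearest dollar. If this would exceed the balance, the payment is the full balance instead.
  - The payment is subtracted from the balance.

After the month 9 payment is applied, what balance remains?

# | Opening | Interest | Payment | End bal
1 | $9,596.57 | $135.00 | $1,082.00 | $8,649.57
2 | $8,649.57 | $122.00 | $1,097.00 | $7,674.57
3 | $7,674.57 | $108.00 | $1,112.00 | $6,670.57
4 | $6,670.57 | $94.00 | $1,128.00 | $5,636.57
5 | $5,636.57 | $79.00 | $1,144.00 | $4,571.57
6 | $4,571.57 | $65.00 | $1,160.00 | $3,476.57
7 | $3,476.57 | $49.00 | $1,176.00 | $2,349.57
8 | $2,349.57 | $33.00 | $1,192.00 | $1,190.57
9 | $1,190.57 | $17.00 | $1,207.57 | $0.00

$0.00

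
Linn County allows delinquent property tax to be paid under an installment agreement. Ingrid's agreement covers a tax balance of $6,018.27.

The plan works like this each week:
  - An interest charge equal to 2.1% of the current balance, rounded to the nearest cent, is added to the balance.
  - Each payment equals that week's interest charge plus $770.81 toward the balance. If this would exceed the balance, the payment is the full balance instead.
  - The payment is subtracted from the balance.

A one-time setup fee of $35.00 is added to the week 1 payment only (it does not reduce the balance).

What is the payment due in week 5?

$832.45

Week 1: $6,018.27 +$126.38 interest = $6,144.65; pay $897.19 (+ $35.00 fee) → $5,247.46
Week 2: $5,247.46 +$110.20 interest = $5,357.66; pay $881.01 → $4,476.65
Week 3: $4,476.65 +$94.01 interest = $4,570.66; pay $864.82 → $3,705.84
Week 4: $3,705.84 +$77.82 interest = $3,783.66; pay $848.63 → $2,935.03
Week 5: $2,935.03 +$61.64 interest = $2,996.67; pay $832.45 → $2,164.22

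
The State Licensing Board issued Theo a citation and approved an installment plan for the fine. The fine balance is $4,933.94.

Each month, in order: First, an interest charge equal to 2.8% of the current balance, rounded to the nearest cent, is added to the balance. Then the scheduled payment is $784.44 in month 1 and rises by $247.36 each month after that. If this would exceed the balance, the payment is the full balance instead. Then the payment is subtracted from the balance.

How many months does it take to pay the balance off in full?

Month 1: opening $4,933.94; interest $138.15 → $5,072.09; payment $784.44; balance $4,287.65
Month 2: opening $4,287.65; interest $120.05 → $4,407.70; payment $1,031.80; balance $3,375.90
Month 3: opening $3,375.90; interest $94.53 → $3,470.43; payment $1,279.16; balance $2,191.27
Month 4: opening $2,191.27; interest $61.36 → $2,252.63; payment $1,526.52; balance $726.11
Month 5: opening $726.11; interest $20.33 → $746.44; payment $746.44; balance $0.00
Balance reaches $0.00 in month 5.

5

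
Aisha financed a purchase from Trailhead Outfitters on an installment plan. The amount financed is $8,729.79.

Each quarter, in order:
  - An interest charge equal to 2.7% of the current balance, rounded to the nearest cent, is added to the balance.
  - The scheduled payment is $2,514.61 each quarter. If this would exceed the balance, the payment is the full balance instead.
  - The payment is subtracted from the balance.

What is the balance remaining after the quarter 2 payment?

$4,110.44

Quarter 1: opening $8,729.79; interest $235.70 → $8,965.49; payment $2,514.61; balance $6,450.88
Quarter 2: opening $6,450.88; interest $174.17 → $6,625.05; payment $2,514.61; balance $4,110.44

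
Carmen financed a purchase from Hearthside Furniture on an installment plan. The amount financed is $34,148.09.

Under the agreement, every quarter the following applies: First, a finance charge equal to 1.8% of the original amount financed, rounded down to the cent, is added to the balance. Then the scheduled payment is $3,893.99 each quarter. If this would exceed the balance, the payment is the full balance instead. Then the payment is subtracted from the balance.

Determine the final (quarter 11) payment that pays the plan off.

$1,969.45

Quarter 1: $34,148.09 +$614.66 interest = $34,762.75; pay $3,893.99 → $30,868.76
Quarter 2: $30,868.76 +$614.66 interest = $31,483.42; pay $3,893.99 → $27,589.43
Quarter 3: $27,589.43 +$614.66 interest = $28,204.09; pay $3,893.99 → $24,310.10
Quarter 4: $24,310.10 +$614.66 interest = $24,924.76; pay $3,893.99 → $21,030.77
Quarter 5: $21,030.77 +$614.66 interest = $21,645.43; pay $3,893.99 → $17,751.44
Quarter 6: $17,751.44 +$614.66 interest = $18,366.10; pay $3,893.99 → $14,472.11
Quarter 7: $14,472.11 +$614.66 interest = $15,086.77; pay $3,893.99 → $11,192.78
Quarter 8: $11,192.78 +$614.66 interest = $11,807.44; pay $3,893.99 → $7,913.45
Quarter 9: $7,913.45 +$614.66 interest = $8,528.11; pay $3,893.99 → $4,634.12
Quarter 10: $4,634.12 +$614.66 interest = $5,248.78; pay $3,893.99 → $1,354.79
Quarter 11: $1,354.79 +$614.66 interest = $1,969.45; pay $1,969.45 → $0.00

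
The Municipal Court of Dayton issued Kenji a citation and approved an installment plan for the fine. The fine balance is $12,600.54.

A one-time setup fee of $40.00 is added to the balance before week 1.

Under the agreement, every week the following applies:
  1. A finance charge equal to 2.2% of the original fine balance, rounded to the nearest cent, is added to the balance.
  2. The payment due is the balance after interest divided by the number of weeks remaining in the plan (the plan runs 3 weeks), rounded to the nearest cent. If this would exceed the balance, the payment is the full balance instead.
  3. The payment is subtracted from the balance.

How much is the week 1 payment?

# | Opening | Interest | Payment | End bal
1 | $12,640.54 | $277.21 | $4,305.92 | $8,611.83

$4,305.92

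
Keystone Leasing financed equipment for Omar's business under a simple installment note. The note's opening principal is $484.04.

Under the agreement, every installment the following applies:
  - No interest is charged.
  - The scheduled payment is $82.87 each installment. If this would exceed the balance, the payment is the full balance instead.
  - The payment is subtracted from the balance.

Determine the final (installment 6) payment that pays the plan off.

# | Opening | Payment | End bal
1 | $484.04 | $82.87 | $401.17
2 | $401.17 | $82.87 | $318.30
3 | $318.30 | $82.87 | $235.43
4 | $235.43 | $82.87 | $152.56
5 | $152.56 | $82.87 | $69.69
6 | $69.69 | $69.69 | $0.00

$69.69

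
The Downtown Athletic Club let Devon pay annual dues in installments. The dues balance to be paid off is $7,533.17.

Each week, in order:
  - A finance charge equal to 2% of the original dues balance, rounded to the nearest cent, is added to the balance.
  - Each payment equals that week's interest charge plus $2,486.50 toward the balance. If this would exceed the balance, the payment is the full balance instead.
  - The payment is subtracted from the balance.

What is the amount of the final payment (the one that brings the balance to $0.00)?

Week 1: $7,533.17 +$150.66 interest = $7,683.83; pay $2,637.16 → $5,046.67
Week 2: $5,046.67 +$150.66 interest = $5,197.33; pay $2,637.16 → $2,560.17
Week 3: $2,560.17 +$150.66 interest = $2,710.83; pay $2,637.16 → $73.67
Week 4: $73.67 +$150.66 interest = $224.33; pay $224.33 → $0.00

$224.33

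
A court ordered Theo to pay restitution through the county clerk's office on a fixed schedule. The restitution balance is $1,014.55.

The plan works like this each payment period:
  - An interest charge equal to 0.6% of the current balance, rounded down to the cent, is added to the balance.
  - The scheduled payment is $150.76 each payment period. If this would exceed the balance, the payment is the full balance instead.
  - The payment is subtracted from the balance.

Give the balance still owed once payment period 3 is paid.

Payment period 1: $1,014.55 +$6.08 interest = $1,020.63; pay $150.76 → $869.87
Payment period 2: $869.87 +$5.21 interest = $875.08; pay $150.76 → $724.32
Payment period 3: $724.32 +$4.34 interest = $728.66; pay $150.76 → $577.90

$577.90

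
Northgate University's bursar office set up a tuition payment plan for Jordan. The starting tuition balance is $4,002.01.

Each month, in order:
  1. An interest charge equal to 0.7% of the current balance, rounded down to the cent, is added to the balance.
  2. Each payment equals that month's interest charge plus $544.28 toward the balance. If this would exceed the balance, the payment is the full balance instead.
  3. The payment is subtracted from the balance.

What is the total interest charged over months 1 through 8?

Month 1: opening $4,002.01; interest $28.01 → $4,030.02; payment $572.29; balance $3,457.73
Month 2: opening $3,457.73; interest $24.20 → $3,481.93; payment $568.48; balance $2,913.45
Month 3: opening $2,913.45; interest $20.39 → $2,933.84; payment $564.67; balance $2,369.17
Month 4: opening $2,369.17; interest $16.58 → $2,385.75; payment $560.86; balance $1,824.89
Month 5: opening $1,824.89; interest $12.77 → $1,837.66; payment $557.05; balance $1,280.61
Month 6: opening $1,280.61; interest $8.96 → $1,289.57; payment $553.24; balance $736.33
Month 7: opening $736.33; interest $5.15 → $741.48; payment $549.43; balance $192.05
Month 8: opening $192.05; interest $1.34 → $193.39; payment $193.39; balance $0.00
Total interest: $28.01 + $24.20 + $20.39 + $16.58 + $12.77 + $8.96 + $5.15 + $1.34 = $117.40

$117.40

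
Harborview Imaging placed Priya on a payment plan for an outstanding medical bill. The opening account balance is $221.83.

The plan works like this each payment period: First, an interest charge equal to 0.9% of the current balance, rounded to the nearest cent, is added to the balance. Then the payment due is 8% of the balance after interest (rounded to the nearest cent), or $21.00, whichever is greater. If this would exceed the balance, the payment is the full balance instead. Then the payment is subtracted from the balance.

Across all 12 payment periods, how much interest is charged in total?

$12.34

# | Opening | Interest | Payment | End bal
1 | $221.83 | $2.00 | $21.00 | $202.83
2 | $202.83 | $1.83 | $21.00 | $183.66
3 | $183.66 | $1.65 | $21.00 | $164.31
4 | $164.31 | $1.48 | $21.00 | $144.79
5 | $144.79 | $1.30 | $21.00 | $125.09
6 | $125.09 | $1.13 | $21.00 | $105.22
7 | $105.22 | $0.95 | $21.00 | $85.17
8 | $85.17 | $0.77 | $21.00 | $64.94
9 | $64.94 | $0.58 | $21.00 | $44.52
10 | $44.52 | $0.40 | $21.00 | $23.92
11 | $23.92 | $0.22 | $21.00 | $3.14
12 | $3.14 | $0.03 | $3.17 | $0.00
Total interest: $2.00 + $1.83 + $1.65 + $1.48 + $1.30 + $1.13 + $0.95 + $0.77 + $0.58 + $0.40 + $0.22 + $0.03 = $12.34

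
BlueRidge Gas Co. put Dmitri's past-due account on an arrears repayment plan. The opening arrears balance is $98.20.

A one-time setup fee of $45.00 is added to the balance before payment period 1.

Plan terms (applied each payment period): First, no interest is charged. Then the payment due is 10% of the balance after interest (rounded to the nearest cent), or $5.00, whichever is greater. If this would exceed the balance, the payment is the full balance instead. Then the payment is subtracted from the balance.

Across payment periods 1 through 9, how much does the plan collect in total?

$87.73

Payment period 1: opening $143.20; payment $14.32; balance $128.88
Payment period 2: opening $128.88; payment $12.89; balance $115.99
Payment period 3: opening $115.99; payment $11.60; balance $104.39
Payment period 4: opening $104.39; payment $10.44; balance $93.95
Payment period 5: opening $93.95; payment $9.40; balance $84.55
Payment period 6: opening $84.55; payment $8.46; balance $76.09
Payment period 7: opening $76.09; payment $7.61; balance $68.48
Payment period 8: opening $68.48; payment $6.85; balance $61.63
Payment period 9: opening $61.63; payment $6.16; balance $55.47
Total paid: $87.73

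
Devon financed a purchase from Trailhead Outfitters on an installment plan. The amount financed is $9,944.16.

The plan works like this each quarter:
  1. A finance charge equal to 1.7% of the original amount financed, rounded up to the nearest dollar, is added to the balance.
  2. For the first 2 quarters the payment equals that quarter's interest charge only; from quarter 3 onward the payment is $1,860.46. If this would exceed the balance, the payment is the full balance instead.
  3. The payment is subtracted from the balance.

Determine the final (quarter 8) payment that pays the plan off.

Quarter 1: opening $9,944.16; interest $170.00 → $10,114.16; payment $170.00; balance $9,944.16
Quarter 2: opening $9,944.16; interest $170.00 → $10,114.16; payment $170.00; balance $9,944.16
Quarter 3: opening $9,944.16; interest $170.00 → $10,114.16; payment $1,860.46; balance $8,253.70
Quarter 4: opening $8,253.70; interest $170.00 → $8,423.70; payment $1,860.46; balance $6,563.24
Quarter 5: opening $6,563.24; interest $170.00 → $6,733.24; payment $1,860.46; balance $4,872.78
Quarter 6: opening $4,872.78; interest $170.00 → $5,042.78; payment $1,860.46; balance $3,182.32
Quarter 7: opening $3,182.32; interest $170.00 → $3,352.32; payment $1,860.46; balance $1,491.86
Quarter 8: opening $1,491.86; interest $170.00 → $1,661.86; payment $1,661.86; balance $0.00

$1,661.86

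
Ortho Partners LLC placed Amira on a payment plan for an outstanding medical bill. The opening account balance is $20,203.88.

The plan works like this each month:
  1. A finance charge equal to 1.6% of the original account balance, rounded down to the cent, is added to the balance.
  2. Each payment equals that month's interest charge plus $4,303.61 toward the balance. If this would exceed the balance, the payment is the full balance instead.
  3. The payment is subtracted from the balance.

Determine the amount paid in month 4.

Month 1: $20,203.88 +$323.26 interest = $20,527.14; pay $4,626.87 → $15,900.27
Month 2: $15,900.27 +$323.26 interest = $16,223.53; pay $4,626.87 → $11,596.66
Month 3: $11,596.66 +$323.26 interest = $11,919.92; pay $4,626.87 → $7,293.05
Month 4: $7,293.05 +$323.26 interest = $7,616.31; pay $4,626.87 → $2,989.44

$4,626.87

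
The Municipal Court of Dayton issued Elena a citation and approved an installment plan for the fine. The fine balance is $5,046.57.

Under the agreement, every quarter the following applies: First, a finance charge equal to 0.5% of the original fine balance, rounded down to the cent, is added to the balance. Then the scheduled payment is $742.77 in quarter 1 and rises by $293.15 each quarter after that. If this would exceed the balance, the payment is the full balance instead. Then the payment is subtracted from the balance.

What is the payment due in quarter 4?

$1,622.22

Quarter 1: $5,046.57 +$25.23 interest = $5,071.80; pay $742.77 → $4,329.03
Quarter 2: $4,329.03 +$25.23 interest = $4,354.26; pay $1,035.92 → $3,318.34
Quarter 3: $3,318.34 +$25.23 interest = $3,343.57; pay $1,329.07 → $2,014.50
Quarter 4: $2,014.50 +$25.23 interest = $2,039.73; pay $1,622.22 → $417.51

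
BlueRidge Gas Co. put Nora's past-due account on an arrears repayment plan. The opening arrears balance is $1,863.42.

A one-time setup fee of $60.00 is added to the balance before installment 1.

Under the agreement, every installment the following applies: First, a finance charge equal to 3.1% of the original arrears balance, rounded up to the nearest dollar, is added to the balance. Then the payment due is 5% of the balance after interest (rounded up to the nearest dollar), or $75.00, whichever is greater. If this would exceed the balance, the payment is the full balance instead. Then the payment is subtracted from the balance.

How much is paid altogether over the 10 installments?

# | Opening | Interest | Payment | End bal
1 | $1,923.42 | $58.00 | $100.00 | $1,881.42
2 | $1,881.42 | $58.00 | $97.00 | $1,842.42
3 | $1,842.42 | $58.00 | $96.00 | $1,804.42
4 | $1,804.42 | $58.00 | $94.00 | $1,768.42
5 | $1,768.42 | $58.00 | $92.00 | $1,734.42
6 | $1,734.42 | $58.00 | $90.00 | $1,702.42
7 | $1,702.42 | $58.00 | $89.00 | $1,671.42
8 | $1,671.42 | $58.00 | $87.00 | $1,642.42
9 | $1,642.42 | $58.00 | $86.00 | $1,614.42
10 | $1,614.42 | $58.00 | $84.00 | $1,588.42
Total paid: $915.00

$915.00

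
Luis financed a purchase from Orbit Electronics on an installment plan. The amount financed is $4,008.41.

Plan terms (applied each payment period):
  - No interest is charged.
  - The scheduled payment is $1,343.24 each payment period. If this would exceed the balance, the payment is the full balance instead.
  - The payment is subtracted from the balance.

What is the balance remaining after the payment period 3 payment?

$0.00

Payment period 1: $4,008.41 − $1,343.24 → $2,665.17
Payment period 2: $2,665.17 − $1,343.24 → $1,321.93
Payment period 3: $1,321.93 − $1,321.93 → $0.00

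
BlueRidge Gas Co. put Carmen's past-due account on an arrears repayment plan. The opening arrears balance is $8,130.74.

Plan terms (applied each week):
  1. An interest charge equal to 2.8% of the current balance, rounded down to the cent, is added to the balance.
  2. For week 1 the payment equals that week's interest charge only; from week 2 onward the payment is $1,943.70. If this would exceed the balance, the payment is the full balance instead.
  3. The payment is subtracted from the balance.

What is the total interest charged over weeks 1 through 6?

$871.80

Week 1: $8,130.74 +$227.66 interest = $8,358.40; pay $227.66 → $8,130.74
Week 2: $8,130.74 +$227.66 interest = $8,358.40; pay $1,943.70 → $6,414.70
Week 3: $6,414.70 +$179.61 interest = $6,594.31; pay $1,943.70 → $4,650.61
Week 4: $4,650.61 +$130.21 interest = $4,780.82; pay $1,943.70 → $2,837.12
Week 5: $2,837.12 +$79.43 interest = $2,916.55; pay $1,943.70 → $972.85
Week 6: $972.85 +$27.23 interest = $1,000.08; pay $1,000.08 → $0.00
Total interest: $227.66 + $227.66 + $179.61 + $130.21 + $79.43 + $27.23 = $871.80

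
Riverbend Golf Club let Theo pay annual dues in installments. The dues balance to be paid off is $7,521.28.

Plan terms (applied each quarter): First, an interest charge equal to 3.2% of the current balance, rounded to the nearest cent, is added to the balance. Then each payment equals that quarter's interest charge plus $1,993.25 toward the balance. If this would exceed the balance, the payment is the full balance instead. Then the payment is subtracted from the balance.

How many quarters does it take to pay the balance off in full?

4

# | Opening | Interest | Payment | End bal
1 | $7,521.28 | $240.68 | $2,233.93 | $5,528.03
2 | $5,528.03 | $176.90 | $2,170.15 | $3,534.78
3 | $3,534.78 | $113.11 | $2,106.36 | $1,541.53
4 | $1,541.53 | $49.33 | $1,590.86 | $0.00
Balance reaches $0.00 in quarter 4.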